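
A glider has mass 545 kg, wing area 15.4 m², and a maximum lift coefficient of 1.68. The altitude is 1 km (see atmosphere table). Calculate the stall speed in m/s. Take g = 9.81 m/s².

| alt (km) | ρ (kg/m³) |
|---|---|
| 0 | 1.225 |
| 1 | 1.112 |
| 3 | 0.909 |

V_stall = 19.3 m/s

At 1 km, from the table: ρ = 1.112 kg/m³.
Weight W = mg = 545 × 9.81 = 5346 N.
V_stall = √(2W/(ρ·S·CL,max)) = √(2 × 5346 / (1.112 × 15.4 × 1.68))
V_stall = √371.7 = 19.3 m/s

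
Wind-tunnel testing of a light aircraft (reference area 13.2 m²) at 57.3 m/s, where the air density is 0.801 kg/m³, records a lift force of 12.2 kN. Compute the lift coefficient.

From L = ½ρv²S·CL, rearranging gives CL = 2L/(ρv²S).
CL = 2 × 12200 / (0.801 × 57.3² × 13.2) = 0.703

CL = 0.703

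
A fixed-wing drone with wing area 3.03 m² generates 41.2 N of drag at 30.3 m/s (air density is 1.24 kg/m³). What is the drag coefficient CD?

From D = ½ρv²S·CD, rearranging gives CD = 2D/(ρv²S).
CD = 2 × 41.2 / (1.24 × 30.3² × 3.03) = 0.0239

CD = 0.0239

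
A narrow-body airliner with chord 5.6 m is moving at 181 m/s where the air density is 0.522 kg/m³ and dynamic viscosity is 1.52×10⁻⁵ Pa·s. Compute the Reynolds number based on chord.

Re = ρ·v·c/μ = 0.522 × 181 × 5.6 / (1.52×10⁻⁵) = 3.48×10^7

Re = 3.48×10^7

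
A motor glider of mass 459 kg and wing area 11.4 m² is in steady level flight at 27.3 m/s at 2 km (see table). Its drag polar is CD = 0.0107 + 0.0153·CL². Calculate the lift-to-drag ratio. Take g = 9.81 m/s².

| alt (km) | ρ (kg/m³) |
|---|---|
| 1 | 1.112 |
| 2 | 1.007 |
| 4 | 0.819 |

At 2 km, from the table: ρ = 1.007 kg/m³.
In steady level flight, lift balances weight: W = mg = 459 × 9.81 = 4502.8 N.
Dynamic pressure q = 0.5 × 1.007 × 27.3² = 375.3 Pa.
CL = W/(q·S) = 4502.8 / (375.3 × 11.4) = 1.053.
CD = 0.0107 + 0.0153 × 1.053² = 0.02765.
L/D = CL/CD = 1.053 / 0.02765 = 38.1

L/D = 38.1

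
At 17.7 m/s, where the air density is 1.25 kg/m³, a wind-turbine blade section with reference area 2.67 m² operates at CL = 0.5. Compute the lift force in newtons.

L = 261 N

Dynamic pressure q = ½ρv² = ½ × 1.25 × 17.7² = 195.8 Pa.
L = q·S·CL = 195.8 × 2.67 × 0.5 = 261 N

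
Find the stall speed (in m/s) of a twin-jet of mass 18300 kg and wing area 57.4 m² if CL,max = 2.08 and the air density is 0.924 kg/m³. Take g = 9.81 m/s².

V_stall = 57 m/s

Weight W = mg = 18300 × 9.81 = 1.795×10^5 N.
From L = ½ρV²S·CL,max = W: V_stall = √(2W/(ρSCL,max)) = √(2·1.795×10^5/(0.924·57.4·2.08))
V_stall = √3255 = 57 m/s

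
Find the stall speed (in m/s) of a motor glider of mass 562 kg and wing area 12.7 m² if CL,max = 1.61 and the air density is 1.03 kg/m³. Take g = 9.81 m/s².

At stall, lift equals weight: L = W = m·g = 562 × 9.81 = 5513 N.
V_stall = √(2W/(ρ·S·CL,max)) = √(2 × 5513 / (1.03 × 12.7 × 1.61))
V_stall = √523.6 = 22.9 m/s

V_stall = 22.9 m/s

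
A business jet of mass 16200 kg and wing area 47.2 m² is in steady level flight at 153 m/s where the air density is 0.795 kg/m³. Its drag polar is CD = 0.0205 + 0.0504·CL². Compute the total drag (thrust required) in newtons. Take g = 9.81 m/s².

In steady level flight, lift balances weight: W = mg = 16200 × 9.81 = 1.5892×10^5 N.
q = ½ρv² = ½ × 0.795 × 153² = 9305 Pa.
CL = W/(q·S) = 1.5892×10^5 / (9305 × 47.2) = 0.3618.
CD = 0.0205 + 0.0504 × 0.3618² = 0.0271.
D = q·S·CD = 9305 × 47.2 × 0.0271 = 11900 N

D = 11900 N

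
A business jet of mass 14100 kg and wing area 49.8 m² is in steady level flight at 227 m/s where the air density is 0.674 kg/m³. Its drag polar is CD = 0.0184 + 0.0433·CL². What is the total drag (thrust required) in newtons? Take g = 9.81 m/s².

Weight W = mg = 14100 × 9.81 = 1.3832×10^5 N; in level flight L = W.
q = ½ρv² = ½ × 0.674 × 227² = 17370 Pa.
CL = 2W/(ρv²S) = 2×1.3832×10^5/(0.674×227²×49.8) = 0.1599.
CD = 0.0184 + 0.0433 × 0.1599² = 0.01951.
D = q·S·CD = 17370 × 49.8 × 0.01951 = 16870 N

D = 16900 N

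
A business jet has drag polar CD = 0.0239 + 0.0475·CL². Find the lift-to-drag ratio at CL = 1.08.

L/D = 13.6

CD = 0.0239 + 0.0475 × 1.08² = 0.0793
L/D = CL/CD = 1.08 / 0.0793 = 13.6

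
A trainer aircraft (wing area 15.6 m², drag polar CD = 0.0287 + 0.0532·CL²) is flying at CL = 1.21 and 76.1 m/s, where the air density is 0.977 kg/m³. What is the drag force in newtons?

D = 4700 N

CD = 0.0287 + 0.0532 × 1.21² = 0.1066
D = ½ρv²S·CD = ½ × 0.977 × 76.1² × 15.6 × 0.1066 = 4700 N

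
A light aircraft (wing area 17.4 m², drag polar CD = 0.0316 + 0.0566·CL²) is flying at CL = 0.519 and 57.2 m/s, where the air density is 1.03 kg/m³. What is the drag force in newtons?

D = 1370 N

CD = 0.0316 + 0.0566 × 0.519² = 0.04685
D = ½ρv²S·CD = ½ × 1.03 × 57.2² × 17.4 × 0.04685 = 1370 N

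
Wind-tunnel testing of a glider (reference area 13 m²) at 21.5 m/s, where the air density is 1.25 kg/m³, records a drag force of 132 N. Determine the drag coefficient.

CD = 0.0351

From D = ½ρv²S·CD, rearranging gives CD = 2D/(ρv²S).
CD = 2 × 132 / (1.25 × 21.5² × 13) = 0.0351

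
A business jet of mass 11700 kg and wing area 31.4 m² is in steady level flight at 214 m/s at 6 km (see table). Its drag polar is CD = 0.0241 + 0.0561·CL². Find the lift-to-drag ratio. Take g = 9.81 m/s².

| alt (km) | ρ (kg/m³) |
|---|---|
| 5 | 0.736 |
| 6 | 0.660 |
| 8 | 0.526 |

L/D = 8.83

At 6 km, from the table: ρ = 0.660 kg/m³.
In steady level flight, lift balances weight: W = mg = 11700 × 9.81 = 1.1478×10^5 N.
Dynamic pressure q = 0.5 × 0.66 × 214² = 15110 Pa.
CL = W/(q·S) = 1.1478×10^5 / (15110 × 31.4) = 0.2419.
CD = 0.0241 + 0.0561 × 0.2419² = 0.02738.
L/D = CL/CD = 0.2419 / 0.02738 = 8.83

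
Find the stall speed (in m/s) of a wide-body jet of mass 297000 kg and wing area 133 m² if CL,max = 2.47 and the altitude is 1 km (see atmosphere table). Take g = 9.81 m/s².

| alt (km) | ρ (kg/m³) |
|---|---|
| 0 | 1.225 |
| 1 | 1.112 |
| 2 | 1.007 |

V_stall = 126 m/s

At 1 km, from the table: ρ = 1.112 kg/m³.
At stall, lift equals weight: L = W = m·g = 297000 × 9.81 = 2.914×10^6 N.
From L = ½ρV²S·CL,max = W: V_stall = √(2W/(ρSCL,max)) = √(2·2.914×10^6/(1.112·133·2.47))
V_stall = √15950 = 126 m/s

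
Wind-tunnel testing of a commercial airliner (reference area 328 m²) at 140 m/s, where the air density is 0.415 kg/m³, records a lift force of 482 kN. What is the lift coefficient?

From L = ½ρv²S·CL, rearranging gives CL = 2L/(ρv²S).
CL = 2 × 4.82×10^5 / (0.415 × 140² × 328) = 0.361

CL = 0.361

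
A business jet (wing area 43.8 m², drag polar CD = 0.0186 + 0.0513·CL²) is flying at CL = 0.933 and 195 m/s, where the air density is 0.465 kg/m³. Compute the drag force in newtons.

CD = 0.0186 + 0.0513 × 0.933² = 0.06326
D = ½ρv²S·CD = ½ × 0.465 × 195² × 43.8 × 0.06326 = 24500 N

D = 24500 N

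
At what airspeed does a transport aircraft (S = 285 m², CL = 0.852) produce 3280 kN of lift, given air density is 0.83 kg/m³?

L = ½ρv²S·CL ⇒ v = √(2L/(ρ·S·CL))
v = √(2 × 3.28×10^6 / (0.83 × 285 × 0.852)) = √32550 = 180 m/s

v = 180 m/s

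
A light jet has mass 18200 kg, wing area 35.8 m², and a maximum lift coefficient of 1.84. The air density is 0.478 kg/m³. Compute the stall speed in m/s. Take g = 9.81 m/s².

V_stall = 106 m/s

Weight W = mg = 18200 × 9.81 = 1.785×10^5 N.
From L = ½ρV²S·CL,max = W: V_stall = √(2W/(ρSCL,max)) = √(2·1.785×10^5/(0.478·35.8·1.84))
V_stall = √11340 = 106 m/s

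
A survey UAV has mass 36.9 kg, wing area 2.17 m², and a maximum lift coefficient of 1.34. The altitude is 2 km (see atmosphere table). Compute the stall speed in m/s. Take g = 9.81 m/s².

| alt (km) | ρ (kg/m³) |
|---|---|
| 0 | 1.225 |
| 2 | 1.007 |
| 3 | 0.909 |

At 2 km, from the table: ρ = 1.007 kg/m³.
Weight W = mg = 36.9 × 9.81 = 362 N.
From L = ½ρV²S·CL,max = W: V_stall = √(2W/(ρSCL,max)) = √(2·362/(1.007·2.17·1.34))
V_stall = √247.2 = 15.7 m/s

V_stall = 15.7 m/s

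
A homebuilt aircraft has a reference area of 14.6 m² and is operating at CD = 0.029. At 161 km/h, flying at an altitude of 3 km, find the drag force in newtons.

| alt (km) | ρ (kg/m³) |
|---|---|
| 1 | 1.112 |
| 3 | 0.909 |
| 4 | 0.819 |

D = 385 N

At 3 km, from the table: ρ = 0.909 kg/m³.
Convert speed: v = 161 km/h ÷ 3.6 = 44.72 m/s.
Dynamic pressure q = ½ρv² = ½ × 0.909 × 44.72² = 909 Pa.
D = q·S·CD = 909 × 14.6 × 0.029 = 385 N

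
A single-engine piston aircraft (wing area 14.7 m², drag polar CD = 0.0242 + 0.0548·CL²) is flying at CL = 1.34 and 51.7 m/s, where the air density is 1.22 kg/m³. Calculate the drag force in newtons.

D = 2940 N

CD = 0.0242 + 0.0548 × 1.34² = 0.1226
D = ½ρv²S·CD = ½ × 1.22 × 51.7² × 14.7 × 0.1226 = 2940 N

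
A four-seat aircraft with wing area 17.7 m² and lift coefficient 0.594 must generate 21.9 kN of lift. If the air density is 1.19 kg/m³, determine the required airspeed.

v = 59.2 m/s

L = ½ρv²S·CL ⇒ v = √(2L/(ρ·S·CL))
v = √(2 × 21900 / (1.19 × 17.7 × 0.594)) = √3501 = 59.2 m/s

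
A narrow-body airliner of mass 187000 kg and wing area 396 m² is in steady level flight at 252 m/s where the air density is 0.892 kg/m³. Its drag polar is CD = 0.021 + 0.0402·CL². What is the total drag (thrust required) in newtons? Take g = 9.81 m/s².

D = 2.48×10^5 N

Weight W = mg = 187000 × 9.81 = 1.8345×10^6 N; in level flight L = W.
q = ½ρv² = ½ × 0.892 × 252² = 28320 Pa.
CL = 2W/(ρv²S) = 2×1.8345×10^6/(0.892×252²×396) = 0.1636.
CD = 0.021 + 0.0402 × 0.1636² = 0.02208.
D = q·S·CD = 28320 × 396 × 0.02208 = 2.476×10^5 N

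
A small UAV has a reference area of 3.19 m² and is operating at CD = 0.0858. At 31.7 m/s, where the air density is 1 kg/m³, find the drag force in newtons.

D = 138 N

Dynamic pressure q = ½ρv² = ½ × 1 × 31.7² = 502.4 Pa.
D = q·S·CD = 502.4 × 3.19 × 0.0858 = 138 N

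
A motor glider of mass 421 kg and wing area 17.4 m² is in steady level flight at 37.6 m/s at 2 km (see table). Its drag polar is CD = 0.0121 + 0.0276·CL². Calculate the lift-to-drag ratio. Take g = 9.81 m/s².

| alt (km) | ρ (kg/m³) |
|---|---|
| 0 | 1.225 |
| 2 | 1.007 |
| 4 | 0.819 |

At 2 km, from the table: ρ = 1.007 kg/m³.
Weight W = mg = 421 × 9.81 = 4130 N; in level flight L = W.
Dynamic pressure q = 0.5 × 1.007 × 37.6² = 711.8 Pa.
Required CL = L/(qS) = 4130/(711.8·17.4) = 0.3334.
CD = 0.0121 + 0.0276 × 0.3334² = 0.01517.
L/D = CL/CD = 0.3334 / 0.01517 = 22

L/D = 22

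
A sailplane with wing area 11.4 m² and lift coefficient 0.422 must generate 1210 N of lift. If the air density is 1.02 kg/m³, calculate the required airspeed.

v = 22.2 m/s

L = ½ρv²S·CL ⇒ v = √(2L/(ρ·S·CL))
v = √(2 × 1210 / (1.02 × 11.4 × 0.422)) = √493.2 = 22.2 m/s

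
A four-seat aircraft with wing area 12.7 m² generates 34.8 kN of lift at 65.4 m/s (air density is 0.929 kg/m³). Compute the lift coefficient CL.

From L = ½ρv²S·CL, rearranging gives CL = 2L/(ρv²S).
CL = 2 × 34800 / (0.929 × 65.4² × 12.7) = 1.38

CL = 1.38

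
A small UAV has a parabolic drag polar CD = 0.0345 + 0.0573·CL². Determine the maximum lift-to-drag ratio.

For CD = CD0 + K·CL², (L/D)max occurs at CL* = √(CD0/K) and equals 1/(2√(K·CD0)).
(L/D)max = 1/(2√(0.0573 × 0.0345)) = 1/(2 × 0.04446) = 11.2

(L/D)max = 11.2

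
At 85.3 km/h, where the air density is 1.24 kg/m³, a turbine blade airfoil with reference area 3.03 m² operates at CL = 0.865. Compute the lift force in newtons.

Convert speed: v = 85.3 km/h ÷ 3.6 = 23.69 m/s.
Dynamic pressure q = ½ρv² = ½ × 1.24 × 23.69² = 348.1 Pa.
L = q·S·CL = 348.1 × 3.03 × 0.865 = 912 N

L = 912 N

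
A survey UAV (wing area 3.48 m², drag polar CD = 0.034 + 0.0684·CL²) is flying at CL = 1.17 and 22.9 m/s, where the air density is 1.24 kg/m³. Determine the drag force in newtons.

CD = 0.034 + 0.0684 × 1.17² = 0.1276
D = ½ρv²S·CD = ½ × 1.24 × 22.9² × 3.48 × 0.1276 = 144 N

D = 144 N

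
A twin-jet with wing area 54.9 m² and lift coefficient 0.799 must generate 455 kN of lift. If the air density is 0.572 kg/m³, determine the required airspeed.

L = ½ρv²S·CL ⇒ v = √(2L/(ρ·S·CL))
v = √(2 × 4.55×10^5 / (0.572 × 54.9 × 0.799)) = √36270 = 190 m/s

v = 190 m/s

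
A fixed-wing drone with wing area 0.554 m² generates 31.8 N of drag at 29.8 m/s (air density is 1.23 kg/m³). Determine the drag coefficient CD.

From D = ½ρv²S·CD, rearranging gives CD = 2D/(ρv²S).
CD = 2 × 31.8 / (1.23 × 29.8² × 0.554) = 0.105

CD = 0.105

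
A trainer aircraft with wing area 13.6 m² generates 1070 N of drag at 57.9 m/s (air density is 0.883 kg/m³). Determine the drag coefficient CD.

From D = ½ρv²S·CD, rearranging gives CD = 2D/(ρv²S).
CD = 2 × 1070 / (0.883 × 57.9² × 13.6) = 0.0532

CD = 0.0532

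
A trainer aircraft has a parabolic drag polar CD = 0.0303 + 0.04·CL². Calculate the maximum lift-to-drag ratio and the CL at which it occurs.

For CD = CD0 + K·CL², (L/D)max occurs at CL* = √(CD0/K) and equals 1/(2√(K·CD0)).
(L/D)max = 1/(2√(0.04 × 0.0303)) = 1/(2 × 0.03481) = 14.4
CL* = √(0.0303/0.04) = 0.87

(L/D)max = 14.4, at CL = 0.87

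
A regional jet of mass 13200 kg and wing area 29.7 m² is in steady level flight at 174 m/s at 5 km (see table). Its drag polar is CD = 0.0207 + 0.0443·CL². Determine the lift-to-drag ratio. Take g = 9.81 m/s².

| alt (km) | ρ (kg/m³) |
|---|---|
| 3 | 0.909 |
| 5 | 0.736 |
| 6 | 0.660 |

L/D = 14.2

At 5 km, from the table: ρ = 0.736 kg/m³.
In steady level flight, lift balances weight: W = mg = 13200 × 9.81 = 1.2949×10^5 N.
Dynamic pressure q = 0.5 × 0.736 × 174² = 11140 Pa.
CL = 2W/(ρv²S) = 2×1.2949×10^5/(0.736×174²×29.7) = 0.3913.
CD = 0.0207 + 0.0443 × 0.3913² = 0.02748.
L/D = CL/CD = 0.3913 / 0.02748 = 14.2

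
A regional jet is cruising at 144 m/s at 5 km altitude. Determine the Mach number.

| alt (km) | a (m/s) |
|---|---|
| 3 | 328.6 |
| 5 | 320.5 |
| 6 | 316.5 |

At 5 km, from the table: a = 320.5 m/s.
M = v/a = 144 / 320.5 = 0.449

M = 0.449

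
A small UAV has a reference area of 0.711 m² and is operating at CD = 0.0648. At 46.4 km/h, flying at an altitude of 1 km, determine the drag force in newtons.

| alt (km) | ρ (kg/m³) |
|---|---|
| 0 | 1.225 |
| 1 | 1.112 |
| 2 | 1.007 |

D = 4.26 N

At 1 km, from the table: ρ = 1.112 kg/m³.
Convert speed: v = 46.4 km/h ÷ 3.6 = 12.89 m/s.
D = ½ρv²S·CD = ½ × 1.112 × 12.89² × 0.711 × 0.0648 = 4.26 N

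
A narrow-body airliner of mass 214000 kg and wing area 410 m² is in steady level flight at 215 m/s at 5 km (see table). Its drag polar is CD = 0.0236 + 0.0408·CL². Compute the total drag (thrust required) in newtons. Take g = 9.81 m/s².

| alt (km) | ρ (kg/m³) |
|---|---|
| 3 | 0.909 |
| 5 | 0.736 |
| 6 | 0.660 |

D = 1.9×10^5 N

At 5 km, from the table: ρ = 0.736 kg/m³.
In steady level flight, lift balances weight: W = mg = 214000 × 9.81 = 2.0993×10^6 N.
Dynamic pressure q = 0.5 × 0.736 × 215² = 17010 Pa.
Required CL = L/(qS) = 2.0993×10^6/(17010·410) = 0.301.
CD = 0.0236 + 0.0408 × 0.301² = 0.0273.
D = q·S·CD = 17010 × 410 × 0.0273 = 1.904×10^5 N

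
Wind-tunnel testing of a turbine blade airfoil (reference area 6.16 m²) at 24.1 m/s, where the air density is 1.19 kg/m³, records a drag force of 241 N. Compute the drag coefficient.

From D = ½ρv²S·CD, rearranging gives CD = 2D/(ρv²S).
CD = 2 × 241 / (1.19 × 24.1² × 6.16) = 0.113

CD = 0.113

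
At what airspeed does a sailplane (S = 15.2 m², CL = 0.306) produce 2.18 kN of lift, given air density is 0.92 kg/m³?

L = ½ρv²S·CL ⇒ v = √(2L/(ρ·S·CL))
v = √(2 × 2180 / (0.92 × 15.2 × 0.306)) = √1019 = 31.9 m/s

v = 31.9 m/s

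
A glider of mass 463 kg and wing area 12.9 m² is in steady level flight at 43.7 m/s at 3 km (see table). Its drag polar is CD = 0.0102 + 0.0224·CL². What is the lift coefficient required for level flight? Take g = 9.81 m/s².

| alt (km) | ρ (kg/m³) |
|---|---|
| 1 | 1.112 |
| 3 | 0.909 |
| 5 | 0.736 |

At 3 km, from the table: ρ = 0.909 kg/m³.
Level flight ⇒ L = W = m·g = 463 × 9.81 = 4542 N.
Dynamic pressure q = 0.5 × 0.909 × 43.7² = 868 Pa.
Required CL = L/(qS) = 4542/(868·12.9) = 0.4057.

CL = 0.406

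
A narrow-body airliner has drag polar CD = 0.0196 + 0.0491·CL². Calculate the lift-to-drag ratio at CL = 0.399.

CD = 0.0196 + 0.0491 × 0.399² = 0.02742
L/D = CL/CD = 0.399 / 0.02742 = 14.6

L/D = 14.6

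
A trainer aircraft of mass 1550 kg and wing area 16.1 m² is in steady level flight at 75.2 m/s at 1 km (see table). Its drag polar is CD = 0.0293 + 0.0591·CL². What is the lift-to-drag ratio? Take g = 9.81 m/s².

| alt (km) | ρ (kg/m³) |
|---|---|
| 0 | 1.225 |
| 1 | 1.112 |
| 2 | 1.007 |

L/D = 8.67

At 1 km, from the table: ρ = 1.112 kg/m³.
Level flight ⇒ L = W = m·g = 1550 × 9.81 = 15206 N.
q = ½ρv² = ½ × 1.112 × 75.2² = 3144 Pa.
Required CL = L/(qS) = 15206/(3144·16.1) = 0.3004.
CD = 0.0293 + 0.0591 × 0.3004² = 0.03463.
L/D = CL/CD = 0.3004 / 0.03463 = 8.67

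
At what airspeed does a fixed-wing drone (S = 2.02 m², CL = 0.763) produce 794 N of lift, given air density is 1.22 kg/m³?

v = 29.1 m/s

L = ½ρv²S·CL ⇒ v = √(2L/(ρ·S·CL))
v = √(2 × 794 / (1.22 × 2.02 × 0.763)) = √844.5 = 29.1 m/s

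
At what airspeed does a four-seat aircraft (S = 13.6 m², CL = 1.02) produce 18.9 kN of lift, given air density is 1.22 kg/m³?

v = 47.3 m/s

L = ½ρv²S·CL ⇒ v = √(2L/(ρ·S·CL))
v = √(2 × 18900 / (1.22 × 13.6 × 1.02)) = √2234 = 47.3 m/s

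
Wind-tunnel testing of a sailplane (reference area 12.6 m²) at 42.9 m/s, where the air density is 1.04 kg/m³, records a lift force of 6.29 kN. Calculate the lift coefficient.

From L = ½ρv²S·CL, rearranging gives CL = 2L/(ρv²S).
CL = 2 × 6290 / (1.04 × 42.9² × 12.6) = 0.522

CL = 0.522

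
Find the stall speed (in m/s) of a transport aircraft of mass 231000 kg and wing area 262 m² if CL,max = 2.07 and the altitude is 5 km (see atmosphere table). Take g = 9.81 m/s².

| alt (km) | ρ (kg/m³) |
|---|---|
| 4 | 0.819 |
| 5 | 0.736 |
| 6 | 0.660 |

At 5 km, from the table: ρ = 0.736 kg/m³.
Weight W = mg = 231000 × 9.81 = 2.266×10^6 N.
From L = ½ρV²S·CL,max = W: V_stall = √(2W/(ρSCL,max)) = √(2·2.266×10^6/(0.736·262·2.07))
V_stall = √11350 = 107 m/s

V_stall = 107 m/s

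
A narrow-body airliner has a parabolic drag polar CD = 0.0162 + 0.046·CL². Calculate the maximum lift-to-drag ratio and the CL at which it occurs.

For CD = CD0 + K·CL², (L/D)max occurs at CL* = √(CD0/K) and equals 1/(2√(K·CD0)).
(L/D)max = 1/(2√(0.046 × 0.0162)) = 1/(2 × 0.0273) = 18.3
CL* = √(0.0162/0.046) = 0.593

(L/D)max = 18.3, at CL = 0.593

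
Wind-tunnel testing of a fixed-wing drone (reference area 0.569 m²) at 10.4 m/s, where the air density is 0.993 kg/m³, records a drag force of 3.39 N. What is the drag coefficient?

CD = 0.111

From D = ½ρv²S·CD, rearranging gives CD = 2D/(ρv²S).
CD = 2 × 3.39 / (0.993 × 10.4² × 0.569) = 0.111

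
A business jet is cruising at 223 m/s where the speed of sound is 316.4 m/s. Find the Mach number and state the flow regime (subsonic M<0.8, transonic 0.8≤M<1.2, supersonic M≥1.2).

M = v/a = 223 / 316.4 = 0.705
M = 0.705 → subsonic.

M = 0.705 (subsonic)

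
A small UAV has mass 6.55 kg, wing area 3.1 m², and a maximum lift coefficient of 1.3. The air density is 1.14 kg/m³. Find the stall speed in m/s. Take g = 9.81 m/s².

V_stall = 5.29 m/s

Weight W = mg = 6.55 × 9.81 = 64.26 N.
V_stall = √(2W/(ρ·S·CL,max)) = √(2 × 64.26 / (1.14 × 3.1 × 1.3))
V_stall = √27.97 = 5.29 m/s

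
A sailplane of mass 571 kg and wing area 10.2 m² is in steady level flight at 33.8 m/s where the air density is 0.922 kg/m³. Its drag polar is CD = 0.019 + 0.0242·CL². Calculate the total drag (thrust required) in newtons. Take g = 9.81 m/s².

Weight W = mg = 571 × 9.81 = 5601.5 N; in level flight L = W.
Dynamic pressure q = 0.5 × 0.922 × 33.8² = 526.7 Pa.
Required CL = L/(qS) = 5601.5/(526.7·10.2) = 1.043.
CD = 0.019 + 0.0242 × 1.043² = 0.04531.
D = q·S·CD = 526.7 × 10.2 × 0.04531 = 243.4 N

D = 243 N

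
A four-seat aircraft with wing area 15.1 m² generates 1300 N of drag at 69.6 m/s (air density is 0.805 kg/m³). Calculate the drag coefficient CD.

From D = ½ρv²S·CD, rearranging gives CD = 2D/(ρv²S).
CD = 2 × 1300 / (0.805 × 69.6² × 15.1) = 0.0442

CD = 0.0442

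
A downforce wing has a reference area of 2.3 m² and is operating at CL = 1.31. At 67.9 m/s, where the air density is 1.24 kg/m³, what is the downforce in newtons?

L = ½ρv²S·CL = ½ × 1.24 × 67.9² × 2.3 × 1.31 = 8610 N ≈ 8.61 kN

L = 8610 N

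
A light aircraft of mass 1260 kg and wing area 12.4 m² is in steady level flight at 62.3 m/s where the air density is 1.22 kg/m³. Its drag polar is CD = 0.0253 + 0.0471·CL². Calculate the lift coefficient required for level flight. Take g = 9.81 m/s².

CL = 0.421

Level flight ⇒ L = W = m·g = 1260 × 9.81 = 12361 N.
Dynamic pressure q = 0.5 × 1.22 × 62.3² = 2368 Pa.
CL = W/(q·S) = 12361 / (2368 × 12.4) = 0.421.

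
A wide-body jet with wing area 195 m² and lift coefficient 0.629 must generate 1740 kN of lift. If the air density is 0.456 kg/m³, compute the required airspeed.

v = 249 m/s

L = ½ρv²S·CL ⇒ v = √(2L/(ρ·S·CL))
v = √(2 × 1.74×10^6 / (0.456 × 195 × 0.629)) = √62220 = 249 m/s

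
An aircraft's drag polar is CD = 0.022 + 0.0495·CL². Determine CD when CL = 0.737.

CD = 0.022 + 0.0495 × 0.737² = 0.022 + 0.02689 = 0.0489

CD = 0.0489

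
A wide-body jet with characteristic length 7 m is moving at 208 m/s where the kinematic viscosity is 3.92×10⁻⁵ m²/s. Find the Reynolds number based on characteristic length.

Re = 3.71×10^7

Re = v·c/ν = 208 × 7 / (3.92×10⁻⁵) = 3.71×10^7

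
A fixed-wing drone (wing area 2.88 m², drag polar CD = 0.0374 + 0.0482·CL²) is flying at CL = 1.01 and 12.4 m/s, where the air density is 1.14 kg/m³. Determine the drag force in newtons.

D = 21.9 N

CD = 0.0374 + 0.0482 × 1.01² = 0.08657
D = ½ρv²S·CD = ½ × 1.14 × 12.4² × 2.88 × 0.08657 = 21.9 N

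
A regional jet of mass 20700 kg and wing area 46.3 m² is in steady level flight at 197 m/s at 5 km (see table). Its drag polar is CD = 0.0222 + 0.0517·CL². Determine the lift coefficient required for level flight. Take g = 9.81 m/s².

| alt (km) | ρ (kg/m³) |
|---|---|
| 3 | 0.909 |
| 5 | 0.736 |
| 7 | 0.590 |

CL = 0.307

At 5 km, from the table: ρ = 0.736 kg/m³.
Weight W = mg = 20700 × 9.81 = 2.0307×10^5 N; in level flight L = W.
Dynamic pressure q = 0.5 × 0.736 × 197² = 14280 Pa.
Required CL = L/(qS) = 2.0307×10^5/(14280·46.3) = 0.3071.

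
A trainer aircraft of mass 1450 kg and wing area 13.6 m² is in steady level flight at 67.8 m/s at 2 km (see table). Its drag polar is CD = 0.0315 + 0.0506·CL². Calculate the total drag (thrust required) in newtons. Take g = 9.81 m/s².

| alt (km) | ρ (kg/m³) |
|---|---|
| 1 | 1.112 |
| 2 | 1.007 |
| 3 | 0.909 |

D = 1320 N

At 2 km, from the table: ρ = 1.007 kg/m³.
Level flight ⇒ L = W = m·g = 1450 × 9.81 = 14224 N.
q = ½ρv² = ½ × 1.007 × 67.8² = 2315 Pa.
Required CL = L/(qS) = 14224/(2315·13.6) = 0.4519.
CD = 0.0315 + 0.0506 × 0.4519² = 0.04183.
D = q·S·CD = 2315 × 13.6 × 0.04183 = 1317 N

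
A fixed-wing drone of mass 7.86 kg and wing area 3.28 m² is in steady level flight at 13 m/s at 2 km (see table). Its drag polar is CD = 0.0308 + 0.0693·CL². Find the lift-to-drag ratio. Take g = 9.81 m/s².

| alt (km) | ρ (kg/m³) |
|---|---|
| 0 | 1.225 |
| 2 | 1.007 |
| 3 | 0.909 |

At 2 km, from the table: ρ = 1.007 kg/m³.
Level flight ⇒ L = W = m·g = 7.86 × 9.81 = 77.107 N.
q = ½ρv² = ½ × 1.007 × 13² = 85.09 Pa.
CL = W/(q·S) = 77.107 / (85.09 × 3.28) = 0.2763.
CD = 0.0308 + 0.0693 × 0.2763² = 0.03609.
L/D = CL/CD = 0.2763 / 0.03609 = 7.66

L/D = 7.66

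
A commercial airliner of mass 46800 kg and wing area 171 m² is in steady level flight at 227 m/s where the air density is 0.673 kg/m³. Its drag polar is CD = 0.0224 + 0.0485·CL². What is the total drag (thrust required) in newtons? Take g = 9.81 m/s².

D = 69900 N

Level flight ⇒ L = W = m·g = 46800 × 9.81 = 4.5911×10^5 N.
q = ½ρv² = ½ × 0.673 × 227² = 17340 Pa.
CL = 2W/(ρv²S) = 2×4.5911×10^5/(0.673×227²×171) = 0.1548.
CD = 0.0224 + 0.0485 × 0.1548² = 0.02356.
D = q·S·CD = 17340 × 171 × 0.02356 = 69870 N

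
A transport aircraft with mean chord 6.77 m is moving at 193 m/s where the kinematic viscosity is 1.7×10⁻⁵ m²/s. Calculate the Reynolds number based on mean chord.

Re = 7.69×10^7

Re = v·c/ν = 193 × 6.77 / (1.7×10⁻⁵) = 7.69×10^7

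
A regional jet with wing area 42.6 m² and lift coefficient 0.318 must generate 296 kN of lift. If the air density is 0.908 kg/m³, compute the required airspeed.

v = 219 m/s

L = ½ρv²S·CL ⇒ v = √(2L/(ρ·S·CL))
v = √(2 × 2.96×10^5 / (0.908 × 42.6 × 0.318)) = √48130 = 219 m/s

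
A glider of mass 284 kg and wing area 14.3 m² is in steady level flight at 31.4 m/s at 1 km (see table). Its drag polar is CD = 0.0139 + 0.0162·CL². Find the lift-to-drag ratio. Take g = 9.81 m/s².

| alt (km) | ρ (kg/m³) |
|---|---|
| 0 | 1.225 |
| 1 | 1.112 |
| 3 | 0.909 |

L/D = 22.3

At 1 km, from the table: ρ = 1.112 kg/m³.
In steady level flight, lift balances weight: W = mg = 284 × 9.81 = 2786 N.
Dynamic pressure q = 0.5 × 1.112 × 31.4² = 548.2 Pa.
Required CL = L/(qS) = 2786/(548.2·14.3) = 0.3554.
CD = 0.0139 + 0.0162 × 0.3554² = 0.01595.
L/D = CL/CD = 0.3554 / 0.01595 = 22.3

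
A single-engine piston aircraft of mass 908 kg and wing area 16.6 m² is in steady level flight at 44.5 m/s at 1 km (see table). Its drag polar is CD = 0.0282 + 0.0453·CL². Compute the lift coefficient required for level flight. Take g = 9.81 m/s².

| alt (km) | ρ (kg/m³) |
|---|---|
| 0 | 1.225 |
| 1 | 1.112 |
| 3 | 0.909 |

CL = 0.487

At 1 km, from the table: ρ = 1.112 kg/m³.
In steady level flight, lift balances weight: W = mg = 908 × 9.81 = 8907.5 N.
q = ½ρv² = ½ × 1.112 × 44.5² = 1101 Pa.
Required CL = L/(qS) = 8907.5/(1101·16.6) = 0.4874.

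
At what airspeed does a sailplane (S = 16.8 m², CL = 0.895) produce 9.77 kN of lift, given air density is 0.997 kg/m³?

v = 36.1 m/s

L = ½ρv²S·CL ⇒ v = √(2L/(ρ·S·CL))
v = √(2 × 9770 / (0.997 × 16.8 × 0.895)) = √1303 = 36.1 m/s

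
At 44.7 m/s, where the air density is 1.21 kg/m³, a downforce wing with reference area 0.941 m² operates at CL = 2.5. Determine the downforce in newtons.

L = 2840 N

Dynamic pressure q = ½ρv² = ½ × 1.21 × 44.7² = 1209 Pa.
L = q·S·CL = 1209 × 0.941 × 2.5 = 2840 N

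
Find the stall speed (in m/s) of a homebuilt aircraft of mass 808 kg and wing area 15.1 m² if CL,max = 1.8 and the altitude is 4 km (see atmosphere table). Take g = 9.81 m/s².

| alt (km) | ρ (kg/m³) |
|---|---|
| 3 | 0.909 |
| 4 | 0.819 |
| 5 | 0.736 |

V_stall = 26.7 m/s

At 4 km, from the table: ρ = 0.819 kg/m³.
Weight W = mg = 808 × 9.81 = 7926 N.
V_stall = √(2W/(ρ·S·CL,max)) = √(2 × 7926 / (0.819 × 15.1 × 1.8))
V_stall = √712.2 = 26.7 m/s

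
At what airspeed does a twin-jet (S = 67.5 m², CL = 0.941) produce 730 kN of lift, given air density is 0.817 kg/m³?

v = 168 m/s

L = ½ρv²S·CL ⇒ v = √(2L/(ρ·S·CL))
v = √(2 × 7.3×10^5 / (0.817 × 67.5 × 0.941)) = √28130 = 168 m/s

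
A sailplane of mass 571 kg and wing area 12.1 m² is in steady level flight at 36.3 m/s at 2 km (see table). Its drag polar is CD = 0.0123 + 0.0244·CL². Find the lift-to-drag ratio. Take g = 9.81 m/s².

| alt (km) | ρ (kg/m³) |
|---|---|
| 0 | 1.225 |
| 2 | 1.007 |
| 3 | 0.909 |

L/D = 28.9

At 2 km, from the table: ρ = 1.007 kg/m³.
Weight W = mg = 571 × 9.81 = 5601.5 N; in level flight L = W.
q = ½ρv² = ½ × 1.007 × 36.3² = 663.5 Pa.
CL = 2W/(ρv²S) = 2×5601.5/(1.007×36.3²×12.1) = 0.6978.
CD = 0.0123 + 0.0244 × 0.6978² = 0.02418.
L/D = CL/CD = 0.6978 / 0.02418 = 28.9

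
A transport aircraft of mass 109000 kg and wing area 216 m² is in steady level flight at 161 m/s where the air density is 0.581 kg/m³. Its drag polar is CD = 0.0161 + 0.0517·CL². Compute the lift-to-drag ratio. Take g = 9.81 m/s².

L/D = 17.1

Weight W = mg = 109000 × 9.81 = 1.0693×10^6 N; in level flight L = W.
q = ½ρv² = ½ × 0.581 × 161² = 7530 Pa.
CL = 2W/(ρv²S) = 2×1.0693×10^6/(0.581×161²×216) = 0.6574.
CD = 0.0161 + 0.0517 × 0.6574² = 0.03844.
L/D = CL/CD = 0.6574 / 0.03844 = 17.1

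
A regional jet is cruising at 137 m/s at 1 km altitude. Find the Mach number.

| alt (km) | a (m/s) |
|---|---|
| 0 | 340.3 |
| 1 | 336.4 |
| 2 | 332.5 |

At 1 km, from the table: a = 336.4 m/s.
M = v/a = 137 / 336.4 = 0.407

M = 0.407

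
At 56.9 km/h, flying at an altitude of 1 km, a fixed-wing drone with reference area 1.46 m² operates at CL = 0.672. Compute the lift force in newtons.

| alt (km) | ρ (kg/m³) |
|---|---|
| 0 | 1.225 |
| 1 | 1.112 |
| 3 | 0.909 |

L = 136 N

At 1 km, from the table: ρ = 1.112 kg/m³.
Convert speed: v = 56.9 km/h ÷ 3.6 = 15.81 m/s.
Dynamic pressure q = ½ρv² = ½ × 1.112 × 15.81² = 138.9 Pa.
L = q·S·CL = 138.9 × 1.46 × 0.672 = 136 N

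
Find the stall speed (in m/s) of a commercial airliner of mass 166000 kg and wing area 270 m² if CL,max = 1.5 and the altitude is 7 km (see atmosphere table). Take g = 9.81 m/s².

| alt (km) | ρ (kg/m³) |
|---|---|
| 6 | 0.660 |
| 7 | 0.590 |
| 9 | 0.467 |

V_stall = 117 m/s

At 7 km, from the table: ρ = 0.590 kg/m³.
At stall, lift equals weight: L = W = m·g = 166000 × 9.81 = 1.628×10^6 N.
V_stall = √(2W/(ρ·S·CL,max)) = √(2 × 1.628×10^6 / (0.59 × 270 × 1.5))
V_stall = √13630 = 117 m/s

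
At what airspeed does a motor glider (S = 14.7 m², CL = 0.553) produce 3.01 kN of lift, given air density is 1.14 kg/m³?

v = 25.5 m/s

L = ½ρv²S·CL ⇒ v = √(2L/(ρ·S·CL))
v = √(2 × 3010 / (1.14 × 14.7 × 0.553)) = √649.6 = 25.5 m/s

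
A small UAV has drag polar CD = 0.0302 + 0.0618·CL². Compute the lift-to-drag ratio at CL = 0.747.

CD = 0.0302 + 0.0618 × 0.747² = 0.06468
L/D = CL/CD = 0.747 / 0.06468 = 11.5

L/D = 11.5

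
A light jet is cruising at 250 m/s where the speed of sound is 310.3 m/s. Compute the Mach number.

M = 0.806

M = v/a = 250 / 310.3 = 0.806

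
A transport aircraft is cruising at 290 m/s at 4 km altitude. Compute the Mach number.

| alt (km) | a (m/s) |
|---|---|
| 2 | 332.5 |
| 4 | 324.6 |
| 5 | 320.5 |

At 4 km, from the table: a = 324.6 m/s.
M = v/a = 290 / 324.6 = 0.893

M = 0.893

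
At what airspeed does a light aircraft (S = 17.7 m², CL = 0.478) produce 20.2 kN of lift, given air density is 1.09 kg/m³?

v = 66.2 m/s

L = ½ρv²S·CL ⇒ v = √(2L/(ρ·S·CL))
v = √(2 × 20200 / (1.09 × 17.7 × 0.478)) = √4381 = 66.2 m/s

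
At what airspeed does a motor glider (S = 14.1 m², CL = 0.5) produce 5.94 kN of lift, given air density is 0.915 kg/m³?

L = ½ρv²S·CL ⇒ v = √(2L/(ρ·S·CL))
v = √(2 × 5940 / (0.915 × 14.1 × 0.5)) = √1842 = 42.9 m/s

v = 42.9 m/s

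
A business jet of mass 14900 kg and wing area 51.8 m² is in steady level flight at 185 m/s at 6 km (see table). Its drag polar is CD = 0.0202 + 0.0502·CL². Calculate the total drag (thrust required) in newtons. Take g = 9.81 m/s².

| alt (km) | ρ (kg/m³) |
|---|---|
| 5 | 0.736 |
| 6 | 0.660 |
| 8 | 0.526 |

At 6 km, from the table: ρ = 0.660 kg/m³.
Level flight ⇒ L = W = m·g = 14900 × 9.81 = 1.4617×10^5 N.
q = ½ρv² = ½ × 0.66 × 185² = 11290 Pa.
CL = W/(q·S) = 1.4617×10^5 / (11290 × 51.8) = 0.2498.
CD = 0.0202 + 0.0502 × 0.2498² = 0.02333.
D = q·S·CD = 11290 × 51.8 × 0.02333 = 13650 N

D = 13700 N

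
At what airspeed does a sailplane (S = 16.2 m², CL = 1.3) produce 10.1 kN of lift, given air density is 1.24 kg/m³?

L = ½ρv²S·CL ⇒ v = √(2L/(ρ·S·CL))
v = √(2 × 10100 / (1.24 × 16.2 × 1.3)) = √773.5 = 27.8 m/s

v = 27.8 m/s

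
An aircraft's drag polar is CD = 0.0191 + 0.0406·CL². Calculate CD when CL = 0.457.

CD = 0.0191 + 0.0406 × 0.457² = 0.0191 + 0.008479 = 0.0276

CD = 0.0276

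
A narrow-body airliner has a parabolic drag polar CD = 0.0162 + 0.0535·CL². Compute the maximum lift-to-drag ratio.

For CD = CD0 + K·CL², (L/D)max occurs at CL* = √(CD0/K) and equals 1/(2√(K·CD0)).
(L/D)max = 1/(2√(0.0535 × 0.0162)) = 1/(2 × 0.02944) = 17

(L/D)max = 17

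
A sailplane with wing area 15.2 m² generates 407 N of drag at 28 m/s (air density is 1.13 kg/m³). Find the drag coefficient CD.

CD = 0.0604

From D = ½ρv²S·CD, rearranging gives CD = 2D/(ρv²S).
CD = 2 × 407 / (1.13 × 28² × 15.2) = 0.0604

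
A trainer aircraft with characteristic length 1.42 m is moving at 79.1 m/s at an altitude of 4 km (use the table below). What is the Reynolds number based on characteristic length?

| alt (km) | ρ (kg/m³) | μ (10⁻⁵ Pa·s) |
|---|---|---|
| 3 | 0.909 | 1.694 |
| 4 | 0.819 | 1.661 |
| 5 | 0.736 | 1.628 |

Re = 5.54×10^6

At 4 km, from the table: ρ = 0.819 kg/m³, μ = 1.661×10⁻⁵ Pa·s.
Re = ρ·v·c/μ = 0.819 × 79.1 × 1.42 / (1.661×10⁻⁵) = 5.54×10^6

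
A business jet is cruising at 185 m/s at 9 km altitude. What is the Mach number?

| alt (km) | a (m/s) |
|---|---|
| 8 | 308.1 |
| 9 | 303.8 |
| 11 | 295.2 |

At 9 km, from the table: a = 303.8 m/s.
M = v/a = 185 / 303.8 = 0.609

M = 0.609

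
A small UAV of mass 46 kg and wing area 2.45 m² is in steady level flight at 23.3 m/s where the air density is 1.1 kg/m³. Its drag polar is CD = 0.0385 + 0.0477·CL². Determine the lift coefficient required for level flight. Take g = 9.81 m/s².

Weight W = mg = 46 × 9.81 = 451.26 N; in level flight L = W.
q = ½ρv² = ½ × 1.1 × 23.3² = 298.6 Pa.
Required CL = L/(qS) = 451.26/(298.6·2.45) = 0.6169.

CL = 0.617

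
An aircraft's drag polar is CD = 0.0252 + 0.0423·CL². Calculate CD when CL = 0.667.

CD = 0.044

CD = 0.0252 + 0.0423 × 0.667² = 0.0252 + 0.01882 = 0.044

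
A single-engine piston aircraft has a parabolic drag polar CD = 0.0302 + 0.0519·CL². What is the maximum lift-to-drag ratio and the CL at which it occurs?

(L/D)max = 12.6, at CL = 0.763

For CD = CD0 + K·CL², (L/D)max occurs at CL* = √(CD0/K) and equals 1/(2√(K·CD0)).
(L/D)max = 1/(2√(0.0519 × 0.0302)) = 1/(2 × 0.03959) = 12.6
CL* = √(0.0302/0.0519) = 0.763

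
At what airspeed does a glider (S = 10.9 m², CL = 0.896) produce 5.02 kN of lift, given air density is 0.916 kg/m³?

L = ½ρv²S·CL ⇒ v = √(2L/(ρ·S·CL))
v = √(2 × 5020 / (0.916 × 10.9 × 0.896)) = √1122 = 33.5 m/s

v = 33.5 m/s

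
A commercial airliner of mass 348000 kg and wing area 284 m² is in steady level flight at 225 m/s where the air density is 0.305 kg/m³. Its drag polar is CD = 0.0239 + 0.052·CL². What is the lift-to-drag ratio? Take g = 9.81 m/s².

L/D = 10.4

Level flight ⇒ L = W = m·g = 348000 × 9.81 = 3.4139×10^6 N.
q = ½ρv² = ½ × 0.305 × 225² = 7720 Pa.
CL = 2W/(ρv²S) = 2×3.4139×10^6/(0.305×225²×284) = 1.557.
CD = 0.0239 + 0.052 × 1.557² = 0.15.
L/D = CL/CD = 1.557 / 0.15 = 10.4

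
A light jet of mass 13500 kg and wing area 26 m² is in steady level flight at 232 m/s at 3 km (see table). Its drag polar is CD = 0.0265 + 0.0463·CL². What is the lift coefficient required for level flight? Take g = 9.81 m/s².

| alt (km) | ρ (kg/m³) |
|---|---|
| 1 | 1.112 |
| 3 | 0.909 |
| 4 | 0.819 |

CL = 0.208

At 3 km, from the table: ρ = 0.909 kg/m³.
Weight W = mg = 13500 × 9.81 = 1.3244×10^5 N; in level flight L = W.
q = ½ρv² = ½ × 0.909 × 232² = 24460 Pa.
CL = 2W/(ρv²S) = 2×1.3244×10^5/(0.909×232²×26) = 0.2082.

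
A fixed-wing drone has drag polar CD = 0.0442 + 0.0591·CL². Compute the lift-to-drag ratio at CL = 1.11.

L/D = 9.49

CD = 0.0442 + 0.0591 × 1.11² = 0.117
L/D = CL/CD = 1.11 / 0.117 = 9.49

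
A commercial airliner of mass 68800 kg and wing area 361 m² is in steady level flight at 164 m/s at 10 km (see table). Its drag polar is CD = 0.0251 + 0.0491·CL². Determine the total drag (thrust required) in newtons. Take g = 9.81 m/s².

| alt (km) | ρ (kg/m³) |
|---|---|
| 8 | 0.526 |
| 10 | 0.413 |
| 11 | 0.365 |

At 10 km, from the table: ρ = 0.413 kg/m³.
In steady level flight, lift balances weight: W = mg = 68800 × 9.81 = 6.7493×10^5 N.
Dynamic pressure q = 0.5 × 0.413 × 164² = 5554 Pa.
CL = W/(q·S) = 6.7493×10^5 / (5554 × 361) = 0.3366.
CD = 0.0251 + 0.0491 × 0.3366² = 0.03066.
D = q·S·CD = 5554 × 361 × 0.03066 = 61480 N

D = 61500 N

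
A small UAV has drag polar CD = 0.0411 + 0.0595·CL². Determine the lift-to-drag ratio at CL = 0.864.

CD = 0.0411 + 0.0595 × 0.864² = 0.08552
L/D = CL/CD = 0.864 / 0.08552 = 10.1

L/D = 10.1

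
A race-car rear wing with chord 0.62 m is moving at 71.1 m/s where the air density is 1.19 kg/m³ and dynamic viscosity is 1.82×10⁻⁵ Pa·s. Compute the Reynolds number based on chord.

Re = ρ·v·c/μ = 1.19 × 71.1 × 0.62 / (1.82×10⁻⁵) = 2.88×10^6

Re = 2.88×10^6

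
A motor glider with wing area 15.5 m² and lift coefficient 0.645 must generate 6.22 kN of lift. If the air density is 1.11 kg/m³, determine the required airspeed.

L = ½ρv²S·CL ⇒ v = √(2L/(ρ·S·CL))
v = √(2 × 6220 / (1.11 × 15.5 × 0.645)) = √1121 = 33.5 m/s

v = 33.5 m/s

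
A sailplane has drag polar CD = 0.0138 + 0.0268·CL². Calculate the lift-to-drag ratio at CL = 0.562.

CD = 0.0138 + 0.0268 × 0.562² = 0.02226
L/D = CL/CD = 0.562 / 0.02226 = 25.2

L/D = 25.2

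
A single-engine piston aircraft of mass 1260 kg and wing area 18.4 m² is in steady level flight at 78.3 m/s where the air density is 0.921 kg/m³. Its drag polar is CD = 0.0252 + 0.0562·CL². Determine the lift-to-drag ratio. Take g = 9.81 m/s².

In steady level flight, lift balances weight: W = mg = 1260 × 9.81 = 12361 N.
Dynamic pressure q = 0.5 × 0.921 × 78.3² = 2823 Pa.
CL = W/(q·S) = 12361 / (2823 × 18.4) = 0.2379.
CD = 0.0252 + 0.0562 × 0.2379² = 0.02838.
L/D = CL/CD = 0.2379 / 0.02838 = 8.38

L/D = 8.38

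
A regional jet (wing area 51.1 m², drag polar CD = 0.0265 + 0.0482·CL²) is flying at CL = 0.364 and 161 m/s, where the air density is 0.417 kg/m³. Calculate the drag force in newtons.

CD = 0.0265 + 0.0482 × 0.364² = 0.03289
D = ½ρv²S·CD = ½ × 0.417 × 161² × 51.1 × 0.03289 = 9080 N

D = 9080 N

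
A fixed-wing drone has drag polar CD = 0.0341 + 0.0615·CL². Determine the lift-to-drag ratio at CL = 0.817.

L/D = 10.9

CD = 0.0341 + 0.0615 × 0.817² = 0.07515
L/D = CL/CD = 0.817 / 0.07515 = 10.9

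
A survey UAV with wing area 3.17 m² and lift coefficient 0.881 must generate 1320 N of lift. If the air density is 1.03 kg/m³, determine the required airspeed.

v = 30.3 m/s

L = ½ρv²S·CL ⇒ v = √(2L/(ρ·S·CL))
v = √(2 × 1320 / (1.03 × 3.17 × 0.881)) = √917.8 = 30.3 m/s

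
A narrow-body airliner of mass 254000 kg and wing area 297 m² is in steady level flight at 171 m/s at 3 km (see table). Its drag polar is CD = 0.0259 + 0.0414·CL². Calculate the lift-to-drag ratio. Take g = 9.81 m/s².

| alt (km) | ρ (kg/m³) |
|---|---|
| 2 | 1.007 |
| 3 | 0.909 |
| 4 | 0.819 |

L/D = 14.9

At 3 km, from the table: ρ = 0.909 kg/m³.
Weight W = mg = 254000 × 9.81 = 2.4917×10^6 N; in level flight L = W.
Dynamic pressure q = 0.5 × 0.909 × 171² = 13290 Pa.
CL = 2W/(ρv²S) = 2×2.4917×10^6/(0.909×171²×297) = 0.6313.
CD = 0.0259 + 0.0414 × 0.6313² = 0.0424.
L/D = CL/CD = 0.6313 / 0.0424 = 14.9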